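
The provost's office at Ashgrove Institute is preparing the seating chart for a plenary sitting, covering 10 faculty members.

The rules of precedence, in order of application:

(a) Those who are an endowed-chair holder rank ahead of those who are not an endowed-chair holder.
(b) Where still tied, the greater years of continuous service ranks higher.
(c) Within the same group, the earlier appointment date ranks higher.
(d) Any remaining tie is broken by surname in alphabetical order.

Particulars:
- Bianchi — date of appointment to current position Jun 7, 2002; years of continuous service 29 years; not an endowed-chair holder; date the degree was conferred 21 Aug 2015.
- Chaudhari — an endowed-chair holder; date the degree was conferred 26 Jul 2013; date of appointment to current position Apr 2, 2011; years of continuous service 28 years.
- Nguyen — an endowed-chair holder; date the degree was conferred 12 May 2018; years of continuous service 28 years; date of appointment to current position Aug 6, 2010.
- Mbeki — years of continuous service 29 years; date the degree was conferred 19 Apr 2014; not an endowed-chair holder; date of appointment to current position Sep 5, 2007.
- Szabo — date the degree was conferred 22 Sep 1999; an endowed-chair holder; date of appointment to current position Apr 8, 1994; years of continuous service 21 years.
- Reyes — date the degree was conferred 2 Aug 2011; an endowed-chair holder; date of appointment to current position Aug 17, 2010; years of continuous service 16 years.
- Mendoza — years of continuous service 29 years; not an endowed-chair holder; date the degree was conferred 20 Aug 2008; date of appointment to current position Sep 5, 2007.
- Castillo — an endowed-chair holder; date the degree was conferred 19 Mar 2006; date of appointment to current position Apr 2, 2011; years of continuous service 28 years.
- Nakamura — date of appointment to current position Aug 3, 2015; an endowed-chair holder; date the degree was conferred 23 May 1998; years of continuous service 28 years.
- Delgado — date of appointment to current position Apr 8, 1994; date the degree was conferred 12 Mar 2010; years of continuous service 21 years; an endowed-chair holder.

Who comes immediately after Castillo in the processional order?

By the first rule: Nguyen, Castillo, Chaudhari, Nakamura, Delgado, Szabo and Reyes (each an endowed-chair holder); then Bianchi, Mbeki and Mendoza (each not an endowed-chair holder).
Among Nguyen, Castillo, Chaudhari, Nakamura, Delgado, Szabo and Reyes, by years of continuous service (higher first): Nguyen, Castillo, Chaudhari and Nakamura (28 years) before Delgado and Szabo (21 years) before Reyes (16 years).
Among Nguyen, Castillo, Chaudhari and Nakamura, by date of appointment to current position (earlier first): Nguyen (Aug 6, 2010) before Castillo and Chaudhari (Apr 2, 2011) before Nakamura (Aug 3, 2015).
Among Castillo and Chaudhari, alphabetically by surname: Castillo before Chaudhari.
Delgado and Szabo both have date of appointment to current position Apr 8, 1994, so the next rule applies.
Among Delgado and Szabo, alphabetically by surname: Delgado before Szabo.
Bianchi, Mbeki and Mendoza all have years of continuous service 29 years, so the next rule applies.
Among Bianchi, Mbeki and Mendoza, by date of appointment to current position (earlier first): Bianchi (Jun 7, 2002) before Mbeki and Mendoza (Sep 5, 2007).
Among Mbeki and Mendoza, alphabetically by surname: Mbeki before Mendoza.
Order: Nguyen, Castillo, Chaudhari, Nakamura, Delgado, Szabo, Reyes, Bianchi, Mbeki, Mendoza.

Chaudhari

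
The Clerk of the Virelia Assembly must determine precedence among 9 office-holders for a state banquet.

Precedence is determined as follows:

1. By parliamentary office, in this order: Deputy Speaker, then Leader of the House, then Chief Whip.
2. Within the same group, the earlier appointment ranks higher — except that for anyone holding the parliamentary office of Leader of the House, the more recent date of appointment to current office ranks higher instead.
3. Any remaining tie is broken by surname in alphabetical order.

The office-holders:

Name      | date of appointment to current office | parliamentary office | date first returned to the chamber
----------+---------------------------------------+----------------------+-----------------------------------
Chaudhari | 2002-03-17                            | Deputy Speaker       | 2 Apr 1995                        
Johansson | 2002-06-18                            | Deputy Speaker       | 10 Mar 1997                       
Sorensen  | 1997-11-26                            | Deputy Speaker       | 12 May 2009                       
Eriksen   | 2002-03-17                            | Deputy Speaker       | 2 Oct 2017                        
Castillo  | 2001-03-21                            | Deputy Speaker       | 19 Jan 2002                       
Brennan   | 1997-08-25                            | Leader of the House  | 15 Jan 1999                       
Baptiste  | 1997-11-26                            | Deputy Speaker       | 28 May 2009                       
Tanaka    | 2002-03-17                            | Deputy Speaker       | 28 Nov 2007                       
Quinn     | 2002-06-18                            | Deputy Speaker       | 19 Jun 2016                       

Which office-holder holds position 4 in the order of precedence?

Chaudhari

By parliamentary office: Baptiste, Sorensen, Castillo, Chaudhari, Eriksen, Tanaka, Johansson and Quinn (Deputy Speaker); then Brennan (Leader of the House).
Among Baptiste, Sorensen, Castillo, Chaudhari, Eriksen, Tanaka, Johansson and Quinn, by date of appointment to current office (earlier first): Baptiste and Sorensen (1997-11-26) before Castillo (2001-03-21) before Chaudhari, Eriksen and Tanaka (2002-03-17) before Johansson and Quinn (2002-06-18).
Among Baptiste and Sorensen, alphabetically by surname: Baptiste before Sorensen.
Among Chaudhari, Eriksen and Tanaka, alphabetically by surname: Chaudhari before Eriksen before Tanaka.
Among Johansson and Quinn, alphabetically by surname: Johansson before Quinn.
Order: Baptiste, Sorensen, Castillo, Chaudhari, Eriksen, Tanaka, Johansson, Quinn, Brennan.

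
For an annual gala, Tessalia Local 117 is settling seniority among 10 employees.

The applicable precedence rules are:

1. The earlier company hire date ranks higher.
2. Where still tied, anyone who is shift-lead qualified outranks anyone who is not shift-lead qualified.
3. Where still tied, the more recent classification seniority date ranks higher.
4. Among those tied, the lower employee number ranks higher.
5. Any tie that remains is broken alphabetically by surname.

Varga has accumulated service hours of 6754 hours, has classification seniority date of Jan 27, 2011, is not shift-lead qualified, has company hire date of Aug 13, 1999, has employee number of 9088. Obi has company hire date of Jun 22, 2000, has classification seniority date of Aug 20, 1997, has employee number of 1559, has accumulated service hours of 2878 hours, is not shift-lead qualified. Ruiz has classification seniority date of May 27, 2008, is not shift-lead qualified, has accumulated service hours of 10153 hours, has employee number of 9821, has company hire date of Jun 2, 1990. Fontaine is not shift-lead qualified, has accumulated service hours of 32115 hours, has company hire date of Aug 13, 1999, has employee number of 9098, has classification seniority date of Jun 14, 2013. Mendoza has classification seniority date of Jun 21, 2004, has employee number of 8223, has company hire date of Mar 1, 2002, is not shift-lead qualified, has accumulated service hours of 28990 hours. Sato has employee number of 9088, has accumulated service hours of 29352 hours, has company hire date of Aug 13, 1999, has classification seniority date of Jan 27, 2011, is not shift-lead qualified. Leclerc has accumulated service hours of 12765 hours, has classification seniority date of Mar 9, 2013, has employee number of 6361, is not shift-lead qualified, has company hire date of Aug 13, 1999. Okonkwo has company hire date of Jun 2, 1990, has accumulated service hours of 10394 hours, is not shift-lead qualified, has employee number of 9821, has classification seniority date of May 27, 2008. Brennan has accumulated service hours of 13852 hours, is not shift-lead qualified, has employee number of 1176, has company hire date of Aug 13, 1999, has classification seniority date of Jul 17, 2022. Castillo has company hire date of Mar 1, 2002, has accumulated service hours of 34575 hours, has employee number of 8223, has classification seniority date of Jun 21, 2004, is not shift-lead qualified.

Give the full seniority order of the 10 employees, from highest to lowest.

By company hire date (earlier first): Okonkwo and Ruiz (both Jun 2, 1990); then Brennan, Fontaine, Leclerc, Sato and Varga (each Aug 13, 1999); then Obi (Jun 22, 2000); then Castillo and Mendoza (both Mar 1, 2002).
Okonkwo and Ruiz are each not shift-lead qualified, so the next rule applies.
Okonkwo and Ruiz both have classification seniority date May 27, 2008, so the next rule applies.
Okonkwo and Ruiz both have employee number 9821, so the next rule applies.
Among Okonkwo and Ruiz, alphabetically by surname: Okonkwo before Ruiz.
Brennan, Fontaine, Leclerc, Sato and Varga are each not shift-lead qualified, so the next rule applies.
Among Brennan, Fontaine, Leclerc, Sato and Varga, by classification seniority date (later first): Brennan (Jul 17, 2022) before Fontaine (Jun 14, 2013) before Leclerc (Mar 9, 2013) before Sato and Varga (Jan 27, 2011).
Sato and Varga both have employee number 9088, so the next rule applies.
Among Sato and Varga, alphabetically by surname: Sato before Varga.
Castillo and Mendoza are each not shift-lead qualified, so the next rule applies.
Castillo and Mendoza both have classification seniority date Jun 21, 2004, so the next rule applies.
Castillo and Mendoza both have employee number 8223, so the next rule applies.
Among Castillo and Mendoza, alphabetically by surname: Castillo before Mendoza.
Full order: Okonkwo, Ruiz, Brennan, Fontaine, Leclerc, Sato, Varga, Obi, Castillo, Mendoza.

Okonkwo, Ruiz, Brennan, Fontaine, Leclerc, Sato, Varga, Obi, Castillo, Mendoza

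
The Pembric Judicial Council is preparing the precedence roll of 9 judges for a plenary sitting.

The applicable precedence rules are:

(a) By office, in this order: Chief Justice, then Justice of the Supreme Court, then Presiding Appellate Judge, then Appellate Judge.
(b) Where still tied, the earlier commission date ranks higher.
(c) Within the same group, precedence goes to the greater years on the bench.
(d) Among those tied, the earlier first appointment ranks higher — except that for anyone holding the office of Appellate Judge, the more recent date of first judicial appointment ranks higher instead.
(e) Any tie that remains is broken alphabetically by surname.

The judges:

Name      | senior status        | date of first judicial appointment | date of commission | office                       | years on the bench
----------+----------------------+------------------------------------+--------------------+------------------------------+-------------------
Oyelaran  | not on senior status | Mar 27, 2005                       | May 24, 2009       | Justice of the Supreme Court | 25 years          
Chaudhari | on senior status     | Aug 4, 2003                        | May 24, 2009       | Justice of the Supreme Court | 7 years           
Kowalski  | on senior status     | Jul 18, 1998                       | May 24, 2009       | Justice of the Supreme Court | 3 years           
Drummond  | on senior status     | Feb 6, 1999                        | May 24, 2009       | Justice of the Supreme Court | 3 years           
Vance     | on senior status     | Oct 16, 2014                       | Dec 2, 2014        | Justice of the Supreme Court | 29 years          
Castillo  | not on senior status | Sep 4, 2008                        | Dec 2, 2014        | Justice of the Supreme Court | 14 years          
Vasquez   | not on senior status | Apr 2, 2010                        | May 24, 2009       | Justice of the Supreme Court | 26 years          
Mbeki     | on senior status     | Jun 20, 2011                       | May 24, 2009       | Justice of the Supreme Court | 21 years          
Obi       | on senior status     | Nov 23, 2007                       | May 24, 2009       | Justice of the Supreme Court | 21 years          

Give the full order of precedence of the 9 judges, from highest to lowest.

Vasquez, Oyelaran, Obi, Mbeki, Chaudhari, Kowalski, Drummond, Vance, Castillo

By office: Vasquez, Oyelaran, Obi, Mbeki, Chaudhari, Kowalski, Drummond, Vance and Castillo (Justice of the Supreme Court).
Among Vasquez, Oyelaran, Obi, Mbeki, Chaudhari, Kowalski, Drummond, Vance and Castillo, by date of commission (earlier first): Vasquez, Oyelaran, Obi, Mbeki, Chaudhari, Kowalski and Drummond (May 24, 2009) before Vance and Castillo (Dec 2, 2014).
Among Vasquez, Oyelaran, Obi, Mbeki, Chaudhari, Kowalski and Drummond, by years on the bench (higher first): Vasquez (26 years) before Oyelaran (25 years) before Obi and Mbeki (21 years) before Chaudhari (7 years) before Kowalski and Drummond (3 years).
Among Obi and Mbeki, by date of first judicial appointment (earlier first): Obi (Nov 23, 2007) before Mbeki (Jun 20, 2011).
Among Kowalski and Drummond, by date of first judicial appointment (earlier first): Kowalski (Jul 18, 1998) before Drummond (Feb 6, 1999).
Among Vance and Castillo, by years on the bench (higher first): Vance (29 years) before Castillo (14 years).
Full order: Vasquez, Oyelaran, Obi, Mbeki, Chaudhari, Kowalski, Drummond, Vance, Castillo.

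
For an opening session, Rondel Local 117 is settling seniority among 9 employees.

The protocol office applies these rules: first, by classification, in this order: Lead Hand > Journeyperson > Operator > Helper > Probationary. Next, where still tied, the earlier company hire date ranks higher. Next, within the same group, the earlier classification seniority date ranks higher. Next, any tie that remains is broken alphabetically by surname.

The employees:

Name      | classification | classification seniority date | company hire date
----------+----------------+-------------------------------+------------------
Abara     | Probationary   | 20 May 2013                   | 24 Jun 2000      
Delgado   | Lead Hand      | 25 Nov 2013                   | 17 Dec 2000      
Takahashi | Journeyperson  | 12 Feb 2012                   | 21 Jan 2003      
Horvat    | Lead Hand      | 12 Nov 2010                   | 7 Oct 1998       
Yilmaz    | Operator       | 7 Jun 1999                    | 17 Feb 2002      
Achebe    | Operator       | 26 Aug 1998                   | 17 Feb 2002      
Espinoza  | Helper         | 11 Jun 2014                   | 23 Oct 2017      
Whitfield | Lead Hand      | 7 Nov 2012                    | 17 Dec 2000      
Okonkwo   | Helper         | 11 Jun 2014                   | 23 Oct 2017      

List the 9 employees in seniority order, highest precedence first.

By classification: Horvat, Whitfield and Delgado (Lead Hand); then Takahashi (Journeyperson); then Achebe and Yilmaz (Operator); then Espinoza and Okonkwo (Helper); then Abara (Probationary).
Among Horvat, Whitfield and Delgado, by company hire date (earlier first): Horvat (7 Oct 1998) before Whitfield and Delgado (17 Dec 2000).
Among Whitfield and Delgado, by classification seniority date (earlier first): Whitfield (7 Nov 2012) before Delgado (25 Nov 2013).
Achebe and Yilmaz both have company hire date 17 Feb 2002, so the next rule applies.
Among Achebe and Yilmaz, by classification seniority date (earlier first): Achebe (26 Aug 1998) before Yilmaz (7 Jun 1999).
Espinoza and Okonkwo both have company hire date 23 Oct 2017, so the next rule applies.
Espinoza and Okonkwo both have classification seniority date 11 Jun 2014, so the next rule applies.
Among Espinoza and Okonkwo, alphabetically by surname: Espinoza before Okonkwo.
Full order: Horvat, Whitfield, Delgado, Takahashi, Achebe, Yilmaz, Espinoza, Okonkwo, Abara.

Horvat, Whitfield, Delgado, Takahashi, Achebe, Yilmaz, Espinoza, Okonkwo, Abara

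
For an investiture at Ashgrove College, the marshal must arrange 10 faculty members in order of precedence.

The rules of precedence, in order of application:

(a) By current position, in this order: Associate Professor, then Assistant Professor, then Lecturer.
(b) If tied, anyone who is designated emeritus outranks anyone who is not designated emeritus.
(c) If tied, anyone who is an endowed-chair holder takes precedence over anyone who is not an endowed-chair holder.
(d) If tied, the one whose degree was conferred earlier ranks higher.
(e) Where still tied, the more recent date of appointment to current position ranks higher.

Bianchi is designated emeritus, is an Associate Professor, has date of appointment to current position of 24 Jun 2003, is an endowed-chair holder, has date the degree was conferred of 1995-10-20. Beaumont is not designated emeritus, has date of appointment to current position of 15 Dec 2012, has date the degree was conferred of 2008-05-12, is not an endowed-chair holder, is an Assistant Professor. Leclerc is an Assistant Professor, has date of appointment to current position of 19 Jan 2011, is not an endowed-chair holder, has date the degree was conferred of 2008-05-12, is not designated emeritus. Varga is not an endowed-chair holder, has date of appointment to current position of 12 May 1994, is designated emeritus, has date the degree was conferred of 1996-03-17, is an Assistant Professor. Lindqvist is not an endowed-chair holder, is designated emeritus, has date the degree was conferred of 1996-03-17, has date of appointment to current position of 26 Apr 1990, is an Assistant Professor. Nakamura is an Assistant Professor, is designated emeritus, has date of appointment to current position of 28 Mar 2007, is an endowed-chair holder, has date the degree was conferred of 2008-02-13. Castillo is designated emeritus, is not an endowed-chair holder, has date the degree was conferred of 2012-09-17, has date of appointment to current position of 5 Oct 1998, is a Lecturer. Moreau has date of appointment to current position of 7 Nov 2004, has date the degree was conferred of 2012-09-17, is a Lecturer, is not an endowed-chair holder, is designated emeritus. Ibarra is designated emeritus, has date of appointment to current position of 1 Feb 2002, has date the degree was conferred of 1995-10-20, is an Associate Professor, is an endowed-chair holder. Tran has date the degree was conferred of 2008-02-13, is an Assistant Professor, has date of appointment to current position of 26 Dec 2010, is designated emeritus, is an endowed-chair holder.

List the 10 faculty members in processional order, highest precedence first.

By current position: Bianchi and Ibarra (Associate Professor); then Tran, Nakamura, Varga, Lindqvist, Beaumont and Leclerc (Assistant Professor); then Moreau and Castillo (Lecturer).
Bianchi and Ibarra are each designated emeritus, so the next rule applies.
Bianchi and Ibarra are each an endowed-chair holder, so the next rule applies.
Bianchi and Ibarra both have date the degree was conferred 1995-10-20, so the next rule applies.
Among Bianchi and Ibarra, by date of appointment to current position (later first): Bianchi (24 Jun 2003) before Ibarra (1 Feb 2002).
Among Tran, Nakamura, Varga, Lindqvist, Beaumont and Leclerc, designated emeritus before not designated emeritus: Tran, Nakamura, Varga and Lindqvist (designated emeritus) before Beaumont and Leclerc (not designated emeritus).
Among Tran, Nakamura, Varga and Lindqvist, an endowed-chair holder before not an endowed-chair holder: Tran and Nakamura (an endowed-chair holder) before Varga and Lindqvist (not an endowed-chair holder).
Tran and Nakamura both have date the degree was conferred 2008-02-13, so the next rule applies.
Among Tran and Nakamura, by date of appointment to current position (later first): Tran (26 Dec 2010) before Nakamura (28 Mar 2007).
Varga and Lindqvist both have date the degree was conferred 1996-03-17, so the next rule applies.
Among Varga and Lindqvist, by date of appointment to current position (later first): Varga (12 May 1994) before Lindqvist (26 Apr 1990).
Beaumont and Leclerc are each not an endowed-chair holder, so the next rule applies.
Beaumont and Leclerc both have date the degree was conferred 2008-05-12, so the next rule applies.
Among Beaumont and Leclerc, by date of appointment to current position (later first): Beaumont (15 Dec 2012) before Leclerc (19 Jan 2011).
Moreau and Castillo are each designated emeritus, so the next rule applies.
Moreau and Castillo are each not an endowed-chair holder, so the next rule applies.
Moreau and Castillo both have date the degree was conferred 2012-09-17, so the next rule applies.
Among Moreau and Castillo, by date of appointment to current position (later first): Moreau (7 Nov 2004) before Castillo (5 Oct 1998).
Full order: Bianchi, Ibarra, Tran, Nakamura, Varga, Lindqvist, Beaumont, Leclerc, Moreau, Castillo.

Bianchi, Ibarra, Tran, Nakamura, Varga, Lindqvist, Beaumont, Leclerc, Moreau, Castillo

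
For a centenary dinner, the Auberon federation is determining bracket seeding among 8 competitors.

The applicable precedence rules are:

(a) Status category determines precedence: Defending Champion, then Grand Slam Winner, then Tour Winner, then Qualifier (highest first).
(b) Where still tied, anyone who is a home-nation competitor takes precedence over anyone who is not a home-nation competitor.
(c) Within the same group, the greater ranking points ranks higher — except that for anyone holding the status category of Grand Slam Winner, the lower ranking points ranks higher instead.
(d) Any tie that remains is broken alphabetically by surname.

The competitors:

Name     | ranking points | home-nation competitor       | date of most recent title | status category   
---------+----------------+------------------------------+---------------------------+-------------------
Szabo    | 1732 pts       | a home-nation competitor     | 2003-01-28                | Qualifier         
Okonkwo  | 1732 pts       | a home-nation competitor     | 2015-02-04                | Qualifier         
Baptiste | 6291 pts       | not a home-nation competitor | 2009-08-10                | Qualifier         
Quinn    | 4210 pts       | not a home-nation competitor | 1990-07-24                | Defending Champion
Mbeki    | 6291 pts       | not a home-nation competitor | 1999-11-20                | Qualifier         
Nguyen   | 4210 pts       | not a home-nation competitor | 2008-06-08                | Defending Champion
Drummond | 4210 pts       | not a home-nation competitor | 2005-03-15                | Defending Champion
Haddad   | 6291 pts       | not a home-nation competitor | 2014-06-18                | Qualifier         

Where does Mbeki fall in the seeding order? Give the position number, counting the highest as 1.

8

By status category: Drummond, Nguyen and Quinn (Defending Champion); then Okonkwo, Szabo, Baptiste, Haddad and Mbeki (Qualifier).
Drummond, Nguyen and Quinn are each not a home-nation competitor, so the next rule applies.
Drummond, Nguyen and Quinn all have ranking points 4210 pts, so the next rule applies.
Among Drummond, Nguyen and Quinn, alphabetically by surname: Drummond before Nguyen before Quinn.
Among Okonkwo, Szabo, Baptiste, Haddad and Mbeki, a home-nation competitor before not a home-nation competitor: Okonkwo and Szabo (a home-nation competitor) before Baptiste, Haddad and Mbeki (not a home-nation competitor).
Okonkwo and Szabo both have ranking points 1732 pts, so the next rule applies.
Among Okonkwo and Szabo, alphabetically by surname: Okonkwo before Szabo.
Baptiste, Haddad and Mbeki all have ranking points 6291 pts, so the next rule applies.
Among Baptiste, Haddad and Mbeki, alphabetically by surname: Baptiste before Haddad before Mbeki.
Order: Drummond, Nguyen, Quinn, Okonkwo, Szabo, Baptiste, Haddad, Mbeki. So position 8.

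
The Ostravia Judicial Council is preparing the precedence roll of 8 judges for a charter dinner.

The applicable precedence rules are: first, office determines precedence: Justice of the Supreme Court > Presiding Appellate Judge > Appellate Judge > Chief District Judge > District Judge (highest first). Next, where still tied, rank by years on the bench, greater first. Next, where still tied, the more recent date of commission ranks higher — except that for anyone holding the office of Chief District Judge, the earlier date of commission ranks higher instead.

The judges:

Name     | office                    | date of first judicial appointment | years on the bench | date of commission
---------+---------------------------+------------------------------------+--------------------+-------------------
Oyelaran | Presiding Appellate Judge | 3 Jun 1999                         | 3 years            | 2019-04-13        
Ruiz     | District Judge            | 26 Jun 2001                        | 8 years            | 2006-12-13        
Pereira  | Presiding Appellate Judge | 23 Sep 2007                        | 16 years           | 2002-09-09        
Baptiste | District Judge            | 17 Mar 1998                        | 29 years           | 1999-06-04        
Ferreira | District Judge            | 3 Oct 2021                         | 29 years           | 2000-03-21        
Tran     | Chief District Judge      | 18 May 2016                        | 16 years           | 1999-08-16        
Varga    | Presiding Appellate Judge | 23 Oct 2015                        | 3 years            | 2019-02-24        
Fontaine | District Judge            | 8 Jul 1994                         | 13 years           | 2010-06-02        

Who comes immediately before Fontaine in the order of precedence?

Baptiste

By office: Pereira, Oyelaran and Varga (Presiding Appellate Judge); then Tran (Chief District Judge); then Ferreira, Baptiste, Fontaine and Ruiz (District Judge).
Among Pereira, Oyelaran and Varga, by years on the bench (higher first): Pereira (16 years) before Oyelaran and Varga (3 years).
Among Oyelaran and Varga, by date of commission (later first): Oyelaran (2019-04-13) before Varga (2019-02-24).
Among Ferreira, Baptiste, Fontaine and Ruiz, by years on the bench (higher first): Ferreira and Baptiste (29 years) before Fontaine (13 years) before Ruiz (8 years).
Among Ferreira and Baptiste, by date of commission (later first): Ferreira (2000-03-21) before Baptiste (1999-06-04).
Order: Pereira, Oyelaran, Varga, Tran, Ferreira, Baptiste, Fontaine, Ruiz.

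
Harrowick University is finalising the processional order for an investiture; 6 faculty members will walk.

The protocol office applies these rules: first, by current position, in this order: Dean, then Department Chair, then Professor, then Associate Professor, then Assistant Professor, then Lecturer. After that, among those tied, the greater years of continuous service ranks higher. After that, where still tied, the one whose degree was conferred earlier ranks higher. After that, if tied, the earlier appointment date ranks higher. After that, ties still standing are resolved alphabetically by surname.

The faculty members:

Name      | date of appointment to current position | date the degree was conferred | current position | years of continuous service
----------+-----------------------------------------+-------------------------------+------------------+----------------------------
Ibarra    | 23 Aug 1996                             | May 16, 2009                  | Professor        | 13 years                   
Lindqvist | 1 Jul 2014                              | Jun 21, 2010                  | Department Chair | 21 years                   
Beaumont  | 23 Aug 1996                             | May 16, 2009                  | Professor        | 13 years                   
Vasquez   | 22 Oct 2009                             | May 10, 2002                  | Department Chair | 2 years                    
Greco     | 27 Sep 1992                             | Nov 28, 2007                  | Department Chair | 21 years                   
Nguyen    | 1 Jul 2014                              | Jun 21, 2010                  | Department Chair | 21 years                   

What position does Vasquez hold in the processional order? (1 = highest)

4

By current position: Greco, Lindqvist, Nguyen and Vasquez (Department Chair); then Beaumont and Ibarra (Professor).
Among Greco, Lindqvist, Nguyen and Vasquez, by years of continuous service (higher first): Greco, Lindqvist and Nguyen (21 years) before Vasquez (2 years).
Among Greco, Lindqvist and Nguyen, by date the degree was conferred (earlier first): Greco (Nov 28, 2007) before Lindqvist and Nguyen (Jun 21, 2010).
Lindqvist and Nguyen both have date of appointment to current position 1 Jul 2014, so the next rule applies.
Among Lindqvist and Nguyen, alphabetically by surname: Lindqvist before Nguyen.
Beaumont and Ibarra both have years of continuous service 13 years, so the next rule applies.
Beaumont and Ibarra both have date the degree was conferred May 16, 2009, so the next rule applies.
Beaumont and Ibarra both have date of appointment to current position 23 Aug 1996, so the next rule applies.
Among Beaumont and Ibarra, alphabetically by surname: Beaumont before Ibarra.
Order: Greco, Lindqvist, Nguyen, Vasquez, Beaumont, Ibarra. So position 4.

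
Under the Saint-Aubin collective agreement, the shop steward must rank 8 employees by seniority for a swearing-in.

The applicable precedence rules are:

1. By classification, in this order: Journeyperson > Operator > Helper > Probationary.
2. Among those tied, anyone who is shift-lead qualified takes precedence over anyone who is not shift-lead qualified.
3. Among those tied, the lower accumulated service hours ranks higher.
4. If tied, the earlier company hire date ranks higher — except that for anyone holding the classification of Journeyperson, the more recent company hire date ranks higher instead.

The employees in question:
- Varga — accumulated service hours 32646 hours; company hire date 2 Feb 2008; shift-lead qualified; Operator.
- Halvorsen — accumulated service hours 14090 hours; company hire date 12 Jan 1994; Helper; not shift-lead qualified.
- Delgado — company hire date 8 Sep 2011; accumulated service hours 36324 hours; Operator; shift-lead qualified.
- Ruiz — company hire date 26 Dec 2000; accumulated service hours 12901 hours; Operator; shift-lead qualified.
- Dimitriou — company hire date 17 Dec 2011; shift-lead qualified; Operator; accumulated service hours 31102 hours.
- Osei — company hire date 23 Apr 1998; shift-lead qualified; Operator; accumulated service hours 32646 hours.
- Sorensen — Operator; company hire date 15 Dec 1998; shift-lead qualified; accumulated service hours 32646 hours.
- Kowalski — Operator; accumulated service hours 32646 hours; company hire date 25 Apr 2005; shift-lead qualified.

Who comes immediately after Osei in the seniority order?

By classification: Ruiz, Dimitriou, Osei, Sorensen, Kowalski, Varga and Delgado (Operator); then Halvorsen (Helper).
Ruiz, Dimitriou, Osei, Sorensen, Kowalski, Varga and Delgado are each shift-lead qualified, so the next rule applies.
Among Ruiz, Dimitriou, Osei, Sorensen, Kowalski, Varga and Delgado, by accumulated service hours (lower first): Ruiz (12901 hours) before Dimitriou (31102 hours) before Osei, Sorensen, Kowalski and Varga (32646 hours) before Delgado (36324 hours).
Among Osei, Sorensen, Kowalski and Varga, by company hire date (earlier first): Osei (23 Apr 1998) before Sorensen (15 Dec 1998) before Kowalski (25 Apr 2005) before Varga (2 Feb 2008).
Order: Ruiz, Dimitriou, Osei, Sorensen, Kowalski, Varga, Delgado, Halvorsen.

Sorensen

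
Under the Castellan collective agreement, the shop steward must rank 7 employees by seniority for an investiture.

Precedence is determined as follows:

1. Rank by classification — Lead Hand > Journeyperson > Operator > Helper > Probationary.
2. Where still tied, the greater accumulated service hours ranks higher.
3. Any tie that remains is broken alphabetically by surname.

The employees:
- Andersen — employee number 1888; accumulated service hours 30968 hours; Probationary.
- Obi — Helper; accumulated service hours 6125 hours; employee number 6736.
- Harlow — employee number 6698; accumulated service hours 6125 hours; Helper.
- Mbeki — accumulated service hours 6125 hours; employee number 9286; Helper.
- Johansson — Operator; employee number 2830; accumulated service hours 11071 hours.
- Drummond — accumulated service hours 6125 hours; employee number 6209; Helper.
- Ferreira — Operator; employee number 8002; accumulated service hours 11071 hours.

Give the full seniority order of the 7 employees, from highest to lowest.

Ferreira, Johansson, Drummond, Harlow, Mbeki, Obi, Andersen

By classification: Ferreira and Johansson (Operator); then Drummond, Harlow, Mbeki and Obi (Helper); then Andersen (Probationary).
Ferreira and Johansson both have accumulated service hours 11071 hours, so the next rule applies.
Among Ferreira and Johansson, alphabetically by surname: Ferreira before Johansson.
Drummond, Harlow, Mbeki and Obi all have accumulated service hours 6125 hours, so the next rule applies.
Among Drummond, Harlow, Mbeki and Obi, alphabetically by surname: Drummond before Harlow before Mbeki before Obi.
Full order: Ferreira, Johansson, Drummond, Harlow, Mbeki, Obi, Andersen.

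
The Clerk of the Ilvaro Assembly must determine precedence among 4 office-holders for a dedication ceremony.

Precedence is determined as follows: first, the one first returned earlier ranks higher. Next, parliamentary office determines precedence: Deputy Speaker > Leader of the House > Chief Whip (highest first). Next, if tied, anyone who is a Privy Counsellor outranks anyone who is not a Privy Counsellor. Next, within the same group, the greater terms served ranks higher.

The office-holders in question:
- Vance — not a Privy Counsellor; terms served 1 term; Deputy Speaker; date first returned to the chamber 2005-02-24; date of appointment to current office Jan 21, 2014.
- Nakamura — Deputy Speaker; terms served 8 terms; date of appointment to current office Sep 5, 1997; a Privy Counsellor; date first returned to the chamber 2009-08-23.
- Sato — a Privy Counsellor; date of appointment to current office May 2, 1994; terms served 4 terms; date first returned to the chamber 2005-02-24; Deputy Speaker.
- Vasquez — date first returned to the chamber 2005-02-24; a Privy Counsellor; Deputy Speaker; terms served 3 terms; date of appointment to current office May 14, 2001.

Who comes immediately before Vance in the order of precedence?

Vasquez

By date first returned to the chamber (earlier first): Sato, Vasquez and Vance (each 2005-02-24); then Nakamura (2009-08-23).
Sato, Vasquez and Vance are each Deputy Speaker, so the next rule applies.
Among Sato, Vasquez and Vance, a Privy Counsellor before not a Privy Counsellor: Sato and Vasquez (a Privy Counsellor) before Vance (not a Privy Counsellor).
Among Sato and Vasquez, by terms served (higher first): Sato (4 terms) before Vasquez (3 terms).
Order: Sato, Vasquez, Vance, Nakamura.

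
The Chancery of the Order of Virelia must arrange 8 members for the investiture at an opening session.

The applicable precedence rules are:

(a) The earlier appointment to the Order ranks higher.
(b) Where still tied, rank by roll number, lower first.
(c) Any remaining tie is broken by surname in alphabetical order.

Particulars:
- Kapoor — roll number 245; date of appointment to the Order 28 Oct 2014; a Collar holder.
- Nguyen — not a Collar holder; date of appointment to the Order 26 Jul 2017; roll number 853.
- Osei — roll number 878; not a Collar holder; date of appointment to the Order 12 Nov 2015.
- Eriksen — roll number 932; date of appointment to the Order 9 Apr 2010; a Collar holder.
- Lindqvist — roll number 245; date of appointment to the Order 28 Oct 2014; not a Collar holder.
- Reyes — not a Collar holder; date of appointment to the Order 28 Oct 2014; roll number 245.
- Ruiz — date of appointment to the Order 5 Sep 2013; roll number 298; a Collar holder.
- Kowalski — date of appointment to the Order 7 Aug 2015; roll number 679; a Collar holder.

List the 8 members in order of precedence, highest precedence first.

By date of appointment to the Order (earlier first): Eriksen (9 Apr 2010); then Ruiz (5 Sep 2013); then Kapoor, Lindqvist and Reyes (each 28 Oct 2014); then Kowalski (7 Aug 2015); then Osei (12 Nov 2015); then Nguyen (26 Jul 2017).
Kapoor, Lindqvist and Reyes all have roll number 245, so the next rule applies.
Among Kapoor, Lindqvist and Reyes, alphabetically by surname: Kapoor before Lindqvist before Reyes.
Full order: Eriksen, Ruiz, Kapoor, Lindqvist, Reyes, Kowalski, Osei, Nguyen.

Eriksen, Ruiz, Kapoor, Lindqvist, Reyes, Kowalski, Osei, Nguyen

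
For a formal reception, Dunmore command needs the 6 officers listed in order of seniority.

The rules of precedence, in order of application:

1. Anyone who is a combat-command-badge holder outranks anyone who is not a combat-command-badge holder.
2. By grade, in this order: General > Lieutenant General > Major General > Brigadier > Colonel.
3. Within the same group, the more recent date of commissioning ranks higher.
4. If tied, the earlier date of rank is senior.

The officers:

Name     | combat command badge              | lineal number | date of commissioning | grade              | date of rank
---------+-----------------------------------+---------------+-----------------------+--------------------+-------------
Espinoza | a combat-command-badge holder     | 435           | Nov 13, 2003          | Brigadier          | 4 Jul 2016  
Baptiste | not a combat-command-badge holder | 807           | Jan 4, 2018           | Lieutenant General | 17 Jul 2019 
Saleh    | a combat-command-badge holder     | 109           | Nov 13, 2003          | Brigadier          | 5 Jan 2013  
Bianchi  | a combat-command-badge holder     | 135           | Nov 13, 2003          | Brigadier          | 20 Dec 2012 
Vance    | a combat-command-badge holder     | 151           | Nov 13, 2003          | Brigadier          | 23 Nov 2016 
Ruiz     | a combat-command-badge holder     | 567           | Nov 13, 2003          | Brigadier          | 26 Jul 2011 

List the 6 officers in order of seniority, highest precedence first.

Ruiz, Bianchi, Saleh, Espinoza, Vance, Baptiste

By the first rule: Ruiz, Bianchi, Saleh, Espinoza and Vance (each a combat-command-badge holder); then Baptiste (not a combat-command-badge holder).
Ruiz, Bianchi, Saleh, Espinoza and Vance are each Brigadier, so the next rule applies.
Ruiz, Bianchi, Saleh, Espinoza and Vance all have date of commissioning Nov 13, 2003, so the next rule applies.
Among Ruiz, Bianchi, Saleh, Espinoza and Vance, by date of rank (earlier first): Ruiz (26 Jul 2011) before Bianchi (20 Dec 2012) before Saleh (5 Jan 2013) before Espinoza (4 Jul 2016) before Vance (23 Nov 2016).
Full order: Ruiz, Bianchi, Saleh, Espinoza, Vance, Baptiste.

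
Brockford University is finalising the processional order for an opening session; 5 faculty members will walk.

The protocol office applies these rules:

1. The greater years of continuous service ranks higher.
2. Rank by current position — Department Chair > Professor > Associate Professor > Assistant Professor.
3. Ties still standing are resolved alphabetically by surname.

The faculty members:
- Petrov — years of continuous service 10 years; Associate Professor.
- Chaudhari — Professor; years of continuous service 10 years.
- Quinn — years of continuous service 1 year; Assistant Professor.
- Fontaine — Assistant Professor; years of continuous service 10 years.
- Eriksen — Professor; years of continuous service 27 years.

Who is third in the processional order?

Petrov

By years of continuous service (higher first): Eriksen (27 years); then Chaudhari, Petrov and Fontaine (each 10 years); then Quinn (1 year).
Among Chaudhari, Petrov and Fontaine, by current position: Chaudhari (Professor) before Petrov (Associate Professor) before Fontaine (Assistant Professor).
Order: Eriksen, Chaudhari, Petrov, Fontaine, Quinn.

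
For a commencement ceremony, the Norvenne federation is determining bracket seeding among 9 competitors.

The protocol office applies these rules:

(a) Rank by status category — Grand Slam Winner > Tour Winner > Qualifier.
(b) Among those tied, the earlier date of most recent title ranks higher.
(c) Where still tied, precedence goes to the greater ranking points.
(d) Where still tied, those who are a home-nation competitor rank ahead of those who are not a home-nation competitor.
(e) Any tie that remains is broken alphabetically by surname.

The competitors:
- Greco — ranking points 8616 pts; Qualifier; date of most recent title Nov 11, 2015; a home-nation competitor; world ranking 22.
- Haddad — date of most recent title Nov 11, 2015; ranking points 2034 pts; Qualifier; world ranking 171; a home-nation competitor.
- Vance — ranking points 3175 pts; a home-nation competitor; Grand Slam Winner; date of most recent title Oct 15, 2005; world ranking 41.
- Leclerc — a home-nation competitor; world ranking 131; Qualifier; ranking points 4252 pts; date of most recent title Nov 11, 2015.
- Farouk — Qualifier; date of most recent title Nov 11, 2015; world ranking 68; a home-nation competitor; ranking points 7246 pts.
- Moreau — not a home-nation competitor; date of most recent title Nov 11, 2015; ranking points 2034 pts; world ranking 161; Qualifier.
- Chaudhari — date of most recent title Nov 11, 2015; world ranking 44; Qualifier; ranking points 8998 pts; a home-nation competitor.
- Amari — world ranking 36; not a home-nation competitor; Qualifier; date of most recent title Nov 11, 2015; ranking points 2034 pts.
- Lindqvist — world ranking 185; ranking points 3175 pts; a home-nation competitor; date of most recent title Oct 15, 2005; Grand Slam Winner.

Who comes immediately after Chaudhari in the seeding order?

By status category: Lindqvist and Vance (Grand Slam Winner); then Chaudhari, Greco, Farouk, Leclerc, Haddad, Amari and Moreau (Qualifier).
Lindqvist and Vance both have date of most recent title Oct 15, 2005, so the next rule applies.
Lindqvist and Vance both have ranking points 3175 pts, so the next rule applies.
Lindqvist and Vance are each a home-nation competitor, so the next rule applies.
Among Lindqvist and Vance, alphabetically by surname: Lindqvist before Vance.
Chaudhari, Greco, Farouk, Leclerc, Haddad, Amari and Moreau all have date of most recent title Nov 11, 2015, so the next rule applies.
Among Chaudhari, Greco, Farouk, Leclerc, Haddad, Amari and Moreau, by ranking points (higher first): Chaudhari (8998 pts) before Greco (8616 pts) before Farouk (7246 pts) before Leclerc (4252 pts) before Haddad, Amari and Moreau (2034 pts).
Among Haddad, Amari and Moreau, a home-nation competitor before not a home-nation competitor: Haddad (a home-nation competitor) before Amari and Moreau (not a home-nation competitor).
Among Amari and Moreau, alphabetically by surname: Amari before Moreau.
Order: Lindqvist, Vance, Chaudhari, Greco, Farouk, Leclerc, Haddad, Amari, Moreau.

Greco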